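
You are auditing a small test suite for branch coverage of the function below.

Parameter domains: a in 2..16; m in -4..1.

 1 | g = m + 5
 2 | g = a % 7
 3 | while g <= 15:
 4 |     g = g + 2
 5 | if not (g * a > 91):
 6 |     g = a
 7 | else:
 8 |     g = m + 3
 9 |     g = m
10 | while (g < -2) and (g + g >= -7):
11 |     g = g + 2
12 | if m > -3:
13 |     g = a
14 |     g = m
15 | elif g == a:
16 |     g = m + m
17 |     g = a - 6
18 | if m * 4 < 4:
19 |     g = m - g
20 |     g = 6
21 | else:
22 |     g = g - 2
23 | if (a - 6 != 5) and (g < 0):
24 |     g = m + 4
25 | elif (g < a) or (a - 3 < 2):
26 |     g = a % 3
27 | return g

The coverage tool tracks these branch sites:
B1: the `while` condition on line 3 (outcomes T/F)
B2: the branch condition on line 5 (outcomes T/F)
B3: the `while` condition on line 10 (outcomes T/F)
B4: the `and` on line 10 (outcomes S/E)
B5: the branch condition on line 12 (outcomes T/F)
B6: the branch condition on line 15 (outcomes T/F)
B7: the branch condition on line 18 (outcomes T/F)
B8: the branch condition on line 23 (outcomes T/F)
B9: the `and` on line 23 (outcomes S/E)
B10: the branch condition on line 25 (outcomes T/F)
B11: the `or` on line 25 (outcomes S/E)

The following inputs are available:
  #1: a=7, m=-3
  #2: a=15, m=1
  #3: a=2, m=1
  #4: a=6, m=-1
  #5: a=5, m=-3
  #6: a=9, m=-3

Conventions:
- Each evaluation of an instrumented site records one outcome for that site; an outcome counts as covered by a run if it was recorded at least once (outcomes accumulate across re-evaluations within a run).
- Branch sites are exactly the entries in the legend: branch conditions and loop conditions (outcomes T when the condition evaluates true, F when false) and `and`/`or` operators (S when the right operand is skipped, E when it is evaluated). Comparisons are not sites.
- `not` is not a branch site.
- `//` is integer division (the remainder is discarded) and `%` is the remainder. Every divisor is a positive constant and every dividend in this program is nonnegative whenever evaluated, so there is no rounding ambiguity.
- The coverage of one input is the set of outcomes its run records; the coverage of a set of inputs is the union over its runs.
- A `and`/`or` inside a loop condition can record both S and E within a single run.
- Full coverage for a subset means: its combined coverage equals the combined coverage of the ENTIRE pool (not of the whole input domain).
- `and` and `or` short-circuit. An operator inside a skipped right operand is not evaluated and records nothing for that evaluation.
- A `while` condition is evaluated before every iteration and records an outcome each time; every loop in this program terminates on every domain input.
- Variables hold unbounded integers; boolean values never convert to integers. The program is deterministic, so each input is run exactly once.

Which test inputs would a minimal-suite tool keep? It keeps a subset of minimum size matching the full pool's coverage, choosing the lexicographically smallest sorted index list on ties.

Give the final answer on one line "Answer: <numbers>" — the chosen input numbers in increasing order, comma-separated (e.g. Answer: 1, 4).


input #1, a=7, m=-3: events B1->T, B1->T, B1->T, B1->T, B1->T, B1->T, B1->T, B1->T, B1->F, B2->F, B4->E, B3->T, B4->S, B3->F, ...; outcomes B1=T, B1=F, B2=F, B3=T, B3=F, B4=S, B4=E, B5=F, B6=F, B7=T, B8=F, B9=E, B10=T, B11=S
input #2, a=15, m=1: events B1->T, B1->T, B1->T, B1->T, B1->T, B1->T, B1->T, B1->T, B1->F, B2->F, B4->S, B3->F, B5->T, B7->F, ...; outcomes B1=T, B1=F, B2=F, B3=F, B4=S, B5=T, B7=F, B8=T, B9=E
input #3, a=2, m=1: events B1->T, B1->T, B1->T, B1->T, B1->T, B1->T, B1->T, B1->F, B2->T, B4->S, B3->F, B5->T, B7->F, B9->E, ...; outcomes B1=T, B1=F, B2=T, B3=F, B4=S, B5=T, B7=F, B8=T, B9=E
input #4, a=6, m=-1: events B1->T, B1->T, B1->T, B1->T, B1->T, B1->F, B2->F, B4->S, B3->F, B5->T, B7->T, B9->E, B8->F, B11->E, ...; outcomes B1=T, B1=F, B2=F, B3=F, B4=S, B5=T, B7=T, B8=F, B9=E, B10=F, B11=E
input #5, a=5, m=-3: events B1->T, B1->T, B1->T, B1->T, B1->T, B1->T, B1->F, B2->T, B4->S, B3->F, B5->F, B6->T, B7->T, B9->E, ...; outcomes B1=T, B1=F, B2=T, B3=F, B4=S, B5=F, B6=T, B7=T, B8=F, B9=E, B10=F, B11=E
input #6, a=9, m=-3: events B1->T, B1->T, B1->T, B1->T, B1->T, B1->T, B1->T, B1->F, B2->F, B4->E, B3->T, B4->S, B3->F, B5->F, ...; outcomes B1=T, B1=F, B2=F, B3=T, B3=F, B4=S, B4=E, B5=F, B6=F, B7=T, B8=F, B9=E, B10=T, B11=S
union over all inputs: B1=T, B1=F, B2=T, B2=F, B3=T, B3=F, B4=S, B4=E, B5=T, B5=F, B6=T, B6=F, B7=T, B7=F, B8=T, B8=F, B9=E, B10=T, B10=F, B11=S, B11=E (21 outcomes)
size 1 is not enough: best union over all size-1 subsets is 14/21
size 2 is not enough: best union over all size-2 subsets is 18/21
at size 3, {1, 2, 5} reaches all 21 outcomes; every lexicographically earlier size-3 subset fails
Answer: 1, 2, 5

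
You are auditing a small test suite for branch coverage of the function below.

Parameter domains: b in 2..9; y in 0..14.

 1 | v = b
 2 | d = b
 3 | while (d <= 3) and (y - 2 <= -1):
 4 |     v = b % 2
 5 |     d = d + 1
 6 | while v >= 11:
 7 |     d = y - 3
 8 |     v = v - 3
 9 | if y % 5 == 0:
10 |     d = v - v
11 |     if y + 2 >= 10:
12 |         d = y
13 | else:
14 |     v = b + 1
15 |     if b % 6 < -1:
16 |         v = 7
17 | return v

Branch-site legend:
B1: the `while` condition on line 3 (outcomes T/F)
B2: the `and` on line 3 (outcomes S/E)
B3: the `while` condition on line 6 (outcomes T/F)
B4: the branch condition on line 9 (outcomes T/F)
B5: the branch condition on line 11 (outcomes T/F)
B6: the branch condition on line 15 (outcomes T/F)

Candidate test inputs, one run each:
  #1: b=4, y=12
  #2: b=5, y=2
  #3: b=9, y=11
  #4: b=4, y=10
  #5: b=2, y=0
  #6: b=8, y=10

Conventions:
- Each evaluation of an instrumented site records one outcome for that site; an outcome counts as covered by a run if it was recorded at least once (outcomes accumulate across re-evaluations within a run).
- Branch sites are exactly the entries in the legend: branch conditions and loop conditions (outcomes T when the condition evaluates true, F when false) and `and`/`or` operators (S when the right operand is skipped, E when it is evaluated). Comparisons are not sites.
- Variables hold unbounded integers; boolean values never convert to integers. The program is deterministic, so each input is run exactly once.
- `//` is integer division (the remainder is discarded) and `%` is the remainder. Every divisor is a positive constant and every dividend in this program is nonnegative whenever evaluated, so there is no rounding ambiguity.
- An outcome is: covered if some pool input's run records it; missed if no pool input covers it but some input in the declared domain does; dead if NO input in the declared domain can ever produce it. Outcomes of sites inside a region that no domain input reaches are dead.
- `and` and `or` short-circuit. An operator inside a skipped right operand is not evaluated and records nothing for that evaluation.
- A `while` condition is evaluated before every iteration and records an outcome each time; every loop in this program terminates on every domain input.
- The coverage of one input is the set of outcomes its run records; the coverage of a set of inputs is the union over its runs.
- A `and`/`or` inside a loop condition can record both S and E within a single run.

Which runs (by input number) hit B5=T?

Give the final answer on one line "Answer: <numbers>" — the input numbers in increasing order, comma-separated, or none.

input #1 (b=4, y=12): never hits B5=T
input #2 (b=5, y=2): never hits B5=T
input #3 (b=9, y=11): never hits B5=T
input #4 (b=4, y=10): hits B5=T
input #5 (b=2, y=0): never hits B5=T
input #6 (b=8, y=10): hits B5=T

Answer: 4, 6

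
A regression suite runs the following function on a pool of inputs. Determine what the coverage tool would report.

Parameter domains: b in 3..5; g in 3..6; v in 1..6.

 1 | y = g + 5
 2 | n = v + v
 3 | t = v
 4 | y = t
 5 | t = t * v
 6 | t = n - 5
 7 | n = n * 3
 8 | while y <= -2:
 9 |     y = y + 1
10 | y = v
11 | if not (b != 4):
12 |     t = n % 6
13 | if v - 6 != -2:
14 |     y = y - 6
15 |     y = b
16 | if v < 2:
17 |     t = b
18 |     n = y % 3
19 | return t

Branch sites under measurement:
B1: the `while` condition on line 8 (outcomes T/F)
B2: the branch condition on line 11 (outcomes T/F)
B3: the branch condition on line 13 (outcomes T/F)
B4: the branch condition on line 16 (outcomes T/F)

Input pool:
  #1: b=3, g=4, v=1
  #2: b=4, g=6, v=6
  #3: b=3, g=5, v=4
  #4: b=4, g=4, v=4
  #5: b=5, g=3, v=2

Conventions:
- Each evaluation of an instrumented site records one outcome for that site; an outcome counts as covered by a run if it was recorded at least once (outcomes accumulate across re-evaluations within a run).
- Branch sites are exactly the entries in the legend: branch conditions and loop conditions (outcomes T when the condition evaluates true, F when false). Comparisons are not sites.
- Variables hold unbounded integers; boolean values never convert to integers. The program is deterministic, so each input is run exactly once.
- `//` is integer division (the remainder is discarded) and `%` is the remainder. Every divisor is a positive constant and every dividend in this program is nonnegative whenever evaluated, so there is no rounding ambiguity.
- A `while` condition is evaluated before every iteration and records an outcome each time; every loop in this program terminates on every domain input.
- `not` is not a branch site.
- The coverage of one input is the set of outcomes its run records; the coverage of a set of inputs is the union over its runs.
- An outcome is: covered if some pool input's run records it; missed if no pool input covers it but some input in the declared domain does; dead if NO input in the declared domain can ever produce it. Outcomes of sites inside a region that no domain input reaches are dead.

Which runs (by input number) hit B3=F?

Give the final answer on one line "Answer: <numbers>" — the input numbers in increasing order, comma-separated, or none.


input #1 (b=3, g=4, v=1): does not record B3=F
input #2 (b=4, g=6, v=6): does not record B3=F
input #3 (b=3, g=5, v=4): records B3=F
input #4 (b=4, g=4, v=4): records B3=F
input #5 (b=5, g=3, v=2): does not record B3=F
Answer: 3, 4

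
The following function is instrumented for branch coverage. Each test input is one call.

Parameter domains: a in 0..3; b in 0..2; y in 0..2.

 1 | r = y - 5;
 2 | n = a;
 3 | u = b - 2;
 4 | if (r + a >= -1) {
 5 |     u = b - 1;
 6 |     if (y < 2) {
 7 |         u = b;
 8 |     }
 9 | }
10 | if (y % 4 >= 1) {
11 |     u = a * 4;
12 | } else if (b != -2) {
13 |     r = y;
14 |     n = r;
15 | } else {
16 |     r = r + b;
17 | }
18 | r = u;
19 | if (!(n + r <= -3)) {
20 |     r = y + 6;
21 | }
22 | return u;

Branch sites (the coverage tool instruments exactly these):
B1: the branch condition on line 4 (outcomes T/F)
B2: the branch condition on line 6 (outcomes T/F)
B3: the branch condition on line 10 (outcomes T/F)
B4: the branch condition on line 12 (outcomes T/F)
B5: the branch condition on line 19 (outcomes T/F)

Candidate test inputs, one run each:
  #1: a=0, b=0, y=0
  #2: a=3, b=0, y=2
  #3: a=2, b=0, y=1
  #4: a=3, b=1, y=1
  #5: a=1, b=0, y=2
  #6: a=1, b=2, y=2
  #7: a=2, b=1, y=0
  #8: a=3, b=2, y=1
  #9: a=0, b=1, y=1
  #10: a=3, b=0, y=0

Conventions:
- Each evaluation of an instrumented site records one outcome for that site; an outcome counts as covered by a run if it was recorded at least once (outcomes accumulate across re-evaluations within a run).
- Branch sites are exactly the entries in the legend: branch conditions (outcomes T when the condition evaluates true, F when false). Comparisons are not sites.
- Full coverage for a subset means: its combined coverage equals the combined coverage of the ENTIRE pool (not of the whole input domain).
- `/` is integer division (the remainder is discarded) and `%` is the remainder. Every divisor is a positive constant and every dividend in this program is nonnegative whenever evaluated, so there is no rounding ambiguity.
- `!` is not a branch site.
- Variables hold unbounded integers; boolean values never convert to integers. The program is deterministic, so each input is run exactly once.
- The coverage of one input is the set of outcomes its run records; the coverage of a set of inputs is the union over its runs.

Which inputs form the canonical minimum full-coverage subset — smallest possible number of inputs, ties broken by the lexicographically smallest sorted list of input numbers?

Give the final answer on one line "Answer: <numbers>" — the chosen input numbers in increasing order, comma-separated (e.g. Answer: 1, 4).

input #1, a=0, b=0, y=0: events B1->F, B3->F, B4->T, B5->T; outcomes B1=F, B3=F, B4=T, B5=T
input #2, a=3, b=0, y=2: events B1->T, B2->F, B3->T, B5->T; outcomes B1=T, B2=F, B3=T, B5=T
input #3, a=2, b=0, y=1: events B1->F, B3->T, B5->T; outcomes B1=F, B3=T, B5=T
input #4, a=3, b=1, y=1: events B1->T, B2->T, B3->T, B5->T; outcomes B1=T, B2=T, B3=T, B5=T
input #5, a=1, b=0, y=2: events B1->F, B3->T, B5->T; outcomes B1=F, B3=T, B5=T
input #6, a=1, b=2, y=2: events B1->F, B3->T, B5->T; outcomes B1=F, B3=T, B5=T
input #7, a=2, b=1, y=0: events B1->F, B3->F, B4->T, B5->T; outcomes B1=F, B3=F, B4=T, B5=T
input #8, a=3, b=2, y=1: events B1->T, B2->T, B3->T, B5->T; outcomes B1=T, B2=T, B3=T, B5=T
input #9, a=0, b=1, y=1: events B1->F, B3->T, B5->T; outcomes B1=F, B3=T, B5=T
input #10, a=3, b=0, y=0: events B1->F, B3->F, B4->T, B5->T; outcomes B1=F, B3=F, B4=T, B5=T
together the pool reaches 8 outcomes: B1=T, B1=F, B2=T, B2=F, B3=T, B3=F, B4=T, B5=T
no size-1 subset reaches all 8 outcomes (best union: 4/8)
no size-2 subset reaches all 8 outcomes (best union: 7/8)
the canonical winner is {1, 2, 4}: size 3, full 8-outcome coverage, earliest index list among size-3 covers

Answer: 1, 2, 4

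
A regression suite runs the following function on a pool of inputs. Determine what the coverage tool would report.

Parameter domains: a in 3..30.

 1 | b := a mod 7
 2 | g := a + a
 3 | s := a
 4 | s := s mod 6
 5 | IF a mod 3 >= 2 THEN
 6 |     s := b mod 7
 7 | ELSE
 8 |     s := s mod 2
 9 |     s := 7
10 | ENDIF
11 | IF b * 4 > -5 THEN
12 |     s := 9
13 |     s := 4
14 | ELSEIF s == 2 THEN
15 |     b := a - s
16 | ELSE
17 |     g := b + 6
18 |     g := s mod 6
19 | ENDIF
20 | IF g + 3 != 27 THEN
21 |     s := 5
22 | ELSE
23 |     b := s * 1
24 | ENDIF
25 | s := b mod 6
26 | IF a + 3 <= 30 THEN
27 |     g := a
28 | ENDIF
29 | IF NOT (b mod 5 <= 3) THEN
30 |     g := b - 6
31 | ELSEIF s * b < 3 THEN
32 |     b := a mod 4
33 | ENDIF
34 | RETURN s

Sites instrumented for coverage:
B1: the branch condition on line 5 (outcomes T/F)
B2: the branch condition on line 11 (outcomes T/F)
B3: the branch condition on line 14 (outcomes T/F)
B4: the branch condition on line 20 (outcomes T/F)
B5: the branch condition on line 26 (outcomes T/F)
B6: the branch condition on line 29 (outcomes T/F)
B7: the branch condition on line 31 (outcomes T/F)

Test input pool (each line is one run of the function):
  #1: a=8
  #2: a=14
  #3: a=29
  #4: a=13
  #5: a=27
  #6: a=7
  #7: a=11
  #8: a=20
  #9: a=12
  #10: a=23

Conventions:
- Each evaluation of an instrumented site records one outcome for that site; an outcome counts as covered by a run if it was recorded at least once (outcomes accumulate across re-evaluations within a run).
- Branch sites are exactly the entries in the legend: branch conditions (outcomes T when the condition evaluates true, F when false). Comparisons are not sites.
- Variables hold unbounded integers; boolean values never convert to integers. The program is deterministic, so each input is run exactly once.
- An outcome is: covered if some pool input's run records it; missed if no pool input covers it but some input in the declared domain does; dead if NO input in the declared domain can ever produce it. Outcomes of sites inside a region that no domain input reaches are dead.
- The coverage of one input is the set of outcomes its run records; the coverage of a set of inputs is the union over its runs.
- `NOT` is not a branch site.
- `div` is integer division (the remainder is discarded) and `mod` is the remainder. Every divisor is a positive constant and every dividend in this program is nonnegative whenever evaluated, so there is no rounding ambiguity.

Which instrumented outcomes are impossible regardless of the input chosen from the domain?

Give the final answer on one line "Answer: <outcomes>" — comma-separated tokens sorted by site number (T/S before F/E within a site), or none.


sweeping the full domain (28 inputs) for each outcome:
  B2=F: no domain input ever produces it -> dead
  B3=T: no domain input ever produces it -> dead
  B3=F: no domain input ever produces it -> dead
  reachable outcomes have witnesses, e.g. B1=T (e.g. a=5), B1=F (e.g. a=3), B2=T (e.g. a=3), B4=T (e.g. a=3)
Answer: B2=F, B3=T, B3=F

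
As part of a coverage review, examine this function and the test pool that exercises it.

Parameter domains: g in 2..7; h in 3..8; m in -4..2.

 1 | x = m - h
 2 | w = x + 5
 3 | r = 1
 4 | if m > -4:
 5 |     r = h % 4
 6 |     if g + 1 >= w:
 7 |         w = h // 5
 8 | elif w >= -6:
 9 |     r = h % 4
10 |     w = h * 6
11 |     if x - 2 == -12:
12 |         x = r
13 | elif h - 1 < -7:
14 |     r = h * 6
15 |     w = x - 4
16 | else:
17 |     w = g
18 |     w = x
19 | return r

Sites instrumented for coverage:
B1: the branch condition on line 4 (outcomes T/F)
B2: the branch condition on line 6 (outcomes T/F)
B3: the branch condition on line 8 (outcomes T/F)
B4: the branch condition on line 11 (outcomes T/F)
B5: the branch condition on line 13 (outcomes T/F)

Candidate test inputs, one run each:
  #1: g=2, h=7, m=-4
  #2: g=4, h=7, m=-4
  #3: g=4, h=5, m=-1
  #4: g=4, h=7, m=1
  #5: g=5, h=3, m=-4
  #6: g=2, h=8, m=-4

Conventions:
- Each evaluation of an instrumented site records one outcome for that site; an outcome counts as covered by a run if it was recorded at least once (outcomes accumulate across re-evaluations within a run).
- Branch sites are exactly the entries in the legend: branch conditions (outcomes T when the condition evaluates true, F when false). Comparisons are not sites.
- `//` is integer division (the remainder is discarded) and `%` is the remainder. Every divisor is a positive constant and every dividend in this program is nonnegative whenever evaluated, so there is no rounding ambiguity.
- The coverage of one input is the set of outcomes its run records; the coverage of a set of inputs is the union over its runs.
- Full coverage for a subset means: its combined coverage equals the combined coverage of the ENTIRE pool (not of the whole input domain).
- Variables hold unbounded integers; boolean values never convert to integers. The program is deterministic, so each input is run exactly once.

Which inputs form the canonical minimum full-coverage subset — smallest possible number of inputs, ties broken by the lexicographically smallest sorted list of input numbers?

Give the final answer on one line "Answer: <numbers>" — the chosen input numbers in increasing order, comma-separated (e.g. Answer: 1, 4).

run #1 (g=2, h=7, m=-4) runs B1->F, B3->T, B4->F; records B1=F, B3=T, B4=F
run #2 (g=4, h=7, m=-4) runs B1->F, B3->T, B4->F; records B1=F, B3=T, B4=F
run #3 (g=4, h=5, m=-1) runs B1->T, B2->T; records B1=T, B2=T
run #4 (g=4, h=7, m=1) runs B1->T, B2->T; records B1=T, B2=T
run #5 (g=5, h=3, m=-4) runs B1->F, B3->T, B4->F; records B1=F, B3=T, B4=F
run #6 (g=2, h=8, m=-4) runs B1->F, B3->F, B5->F; records B1=F, B3=F, B5=F
pool-wide coverage (7 outcomes): B1=T, B1=F, B2=T, B3=T, B3=F, B4=F, B5=F
size 1 is not enough: best union over all size-1 subsets is 3/7
size 2 is not enough: best union over all size-2 subsets is 5/7
size 3: inputs {1, 3, 6} cover all 7 outcomes, and no lexicographically smaller subset of this size does

Answer: 1, 3, 6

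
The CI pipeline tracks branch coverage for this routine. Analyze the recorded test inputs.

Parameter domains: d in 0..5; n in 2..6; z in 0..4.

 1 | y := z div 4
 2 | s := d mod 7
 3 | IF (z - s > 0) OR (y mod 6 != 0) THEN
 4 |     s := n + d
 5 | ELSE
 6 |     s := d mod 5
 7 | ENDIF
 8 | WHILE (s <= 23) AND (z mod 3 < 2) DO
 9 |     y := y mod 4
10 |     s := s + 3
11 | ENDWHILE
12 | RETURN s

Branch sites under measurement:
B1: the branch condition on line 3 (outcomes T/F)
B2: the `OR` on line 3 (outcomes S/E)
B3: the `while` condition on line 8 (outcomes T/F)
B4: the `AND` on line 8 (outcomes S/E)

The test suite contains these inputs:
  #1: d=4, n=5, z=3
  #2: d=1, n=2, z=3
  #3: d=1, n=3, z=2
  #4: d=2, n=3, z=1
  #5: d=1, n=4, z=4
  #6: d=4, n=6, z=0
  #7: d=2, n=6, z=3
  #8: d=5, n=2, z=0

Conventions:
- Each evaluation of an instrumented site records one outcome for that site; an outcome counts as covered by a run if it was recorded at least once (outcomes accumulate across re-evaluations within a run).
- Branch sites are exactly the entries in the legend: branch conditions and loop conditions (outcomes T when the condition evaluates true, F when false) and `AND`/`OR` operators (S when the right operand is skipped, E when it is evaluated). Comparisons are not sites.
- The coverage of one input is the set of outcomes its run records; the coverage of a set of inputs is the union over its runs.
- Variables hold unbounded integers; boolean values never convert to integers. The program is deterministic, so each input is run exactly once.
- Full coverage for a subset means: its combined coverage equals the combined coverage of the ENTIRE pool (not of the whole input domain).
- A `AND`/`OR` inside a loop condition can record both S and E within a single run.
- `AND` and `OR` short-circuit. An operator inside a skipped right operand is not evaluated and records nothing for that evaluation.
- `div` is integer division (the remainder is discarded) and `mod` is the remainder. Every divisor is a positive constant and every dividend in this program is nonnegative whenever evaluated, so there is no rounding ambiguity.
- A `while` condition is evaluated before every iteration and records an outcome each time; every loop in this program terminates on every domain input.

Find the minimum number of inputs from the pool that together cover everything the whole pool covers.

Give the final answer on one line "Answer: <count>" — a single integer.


input #1, d=4, n=5, z=3: events B2->E, B1->F, B4->E, B3->T, B4->E, B3->T, B4->E, B3->T, B4->E, B3->T, B4->E, B3->T, B4->E, B3->T, ...; outcomes B1=F, B2=E, B3=T, B3=F, B4=S, B4=E
input #2, d=1, n=2, z=3: events B2->S, B1->T, B4->E, B3->T, B4->E, B3->T, B4->E, B3->T, B4->E, B3->T, B4->E, B3->T, B4->E, B3->T, ...; outcomes B1=T, B2=S, B3=T, B3=F, B4=S, B4=E
input #3, d=1, n=3, z=2: events B2->S, B1->T, B4->E, B3->F; outcomes B1=T, B2=S, B3=F, B4=E
input #4, d=2, n=3, z=1: events B2->E, B1->F, B4->E, B3->T, B4->E, B3->T, B4->E, B3->T, B4->E, B3->T, B4->E, B3->T, B4->E, B3->T, ...; outcomes B1=F, B2=E, B3=T, B3=F, B4=S, B4=E
input #5, d=1, n=4, z=4: events B2->S, B1->T, B4->E, B3->T, B4->E, B3->T, B4->E, B3->T, B4->E, B3->T, B4->E, B3->T, B4->E, B3->T, ...; outcomes B1=T, B2=S, B3=T, B3=F, B4=S, B4=E
input #6, d=4, n=6, z=0: events B2->E, B1->F, B4->E, B3->T, B4->E, B3->T, B4->E, B3->T, B4->E, B3->T, B4->E, B3->T, B4->E, B3->T, ...; outcomes B1=F, B2=E, B3=T, B3=F, B4=S, B4=E
input #7, d=2, n=6, z=3: events B2->S, B1->T, B4->E, B3->T, B4->E, B3->T, B4->E, B3->T, B4->E, B3->T, B4->E, B3->T, B4->E, B3->T, ...; outcomes B1=T, B2=S, B3=T, B3=F, B4=S, B4=E
input #8, d=5, n=2, z=0: events B2->E, B1->F, B4->E, B3->T, B4->E, B3->T, B4->E, B3->T, B4->E, B3->T, B4->E, B3->T, B4->E, B3->T, ...; outcomes B1=F, B2=E, B3=T, B3=F, B4=S, B4=E
together the pool reaches 8 outcomes: B1=T, B1=F, B2=S, B2=E, B3=T, B3=F, B4=S, B4=E
checked all size-1 subsets: none covers 8 outcomes (max 6/8)
at size 2, {1, 2} reaches all 8 outcomes; every lexicographically earlier size-2 subset fails
Answer: 2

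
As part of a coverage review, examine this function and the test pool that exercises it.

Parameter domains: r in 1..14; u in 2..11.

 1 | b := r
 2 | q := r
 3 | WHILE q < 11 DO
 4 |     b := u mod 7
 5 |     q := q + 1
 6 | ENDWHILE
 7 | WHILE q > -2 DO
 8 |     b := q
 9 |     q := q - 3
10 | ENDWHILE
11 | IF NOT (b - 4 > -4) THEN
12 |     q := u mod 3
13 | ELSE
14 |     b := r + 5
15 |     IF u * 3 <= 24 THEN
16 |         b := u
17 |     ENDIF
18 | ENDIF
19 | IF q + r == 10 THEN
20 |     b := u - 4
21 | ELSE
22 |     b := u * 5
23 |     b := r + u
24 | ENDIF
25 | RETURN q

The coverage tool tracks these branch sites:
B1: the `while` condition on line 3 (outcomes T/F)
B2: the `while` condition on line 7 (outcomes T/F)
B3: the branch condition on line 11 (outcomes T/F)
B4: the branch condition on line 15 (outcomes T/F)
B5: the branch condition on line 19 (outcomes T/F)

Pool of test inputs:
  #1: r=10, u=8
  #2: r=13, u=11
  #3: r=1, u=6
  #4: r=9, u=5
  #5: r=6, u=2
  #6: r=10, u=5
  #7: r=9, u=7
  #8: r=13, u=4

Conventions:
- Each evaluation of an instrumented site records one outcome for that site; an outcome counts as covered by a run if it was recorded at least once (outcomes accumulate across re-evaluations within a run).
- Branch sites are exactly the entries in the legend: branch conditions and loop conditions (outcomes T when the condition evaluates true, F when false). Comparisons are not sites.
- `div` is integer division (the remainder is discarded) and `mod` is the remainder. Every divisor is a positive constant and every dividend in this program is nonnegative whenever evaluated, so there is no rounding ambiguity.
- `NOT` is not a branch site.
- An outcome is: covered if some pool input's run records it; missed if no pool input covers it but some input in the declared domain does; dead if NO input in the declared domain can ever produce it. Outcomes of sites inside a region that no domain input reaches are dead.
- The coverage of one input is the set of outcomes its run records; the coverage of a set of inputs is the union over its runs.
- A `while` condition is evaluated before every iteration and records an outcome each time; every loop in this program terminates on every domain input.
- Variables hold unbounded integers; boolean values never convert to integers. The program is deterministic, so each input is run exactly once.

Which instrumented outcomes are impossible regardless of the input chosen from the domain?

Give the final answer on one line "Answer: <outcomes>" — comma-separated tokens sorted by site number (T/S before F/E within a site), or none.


exhaustive pass over the 140-input domain:
  reachable outcomes have witnesses, e.g. B1=T (e.g. r=1, u=2), B1=F (e.g. r=1, u=2), B2=T (e.g. r=1, u=2), B2=F (e.g. r=1, u=2)
Answer: none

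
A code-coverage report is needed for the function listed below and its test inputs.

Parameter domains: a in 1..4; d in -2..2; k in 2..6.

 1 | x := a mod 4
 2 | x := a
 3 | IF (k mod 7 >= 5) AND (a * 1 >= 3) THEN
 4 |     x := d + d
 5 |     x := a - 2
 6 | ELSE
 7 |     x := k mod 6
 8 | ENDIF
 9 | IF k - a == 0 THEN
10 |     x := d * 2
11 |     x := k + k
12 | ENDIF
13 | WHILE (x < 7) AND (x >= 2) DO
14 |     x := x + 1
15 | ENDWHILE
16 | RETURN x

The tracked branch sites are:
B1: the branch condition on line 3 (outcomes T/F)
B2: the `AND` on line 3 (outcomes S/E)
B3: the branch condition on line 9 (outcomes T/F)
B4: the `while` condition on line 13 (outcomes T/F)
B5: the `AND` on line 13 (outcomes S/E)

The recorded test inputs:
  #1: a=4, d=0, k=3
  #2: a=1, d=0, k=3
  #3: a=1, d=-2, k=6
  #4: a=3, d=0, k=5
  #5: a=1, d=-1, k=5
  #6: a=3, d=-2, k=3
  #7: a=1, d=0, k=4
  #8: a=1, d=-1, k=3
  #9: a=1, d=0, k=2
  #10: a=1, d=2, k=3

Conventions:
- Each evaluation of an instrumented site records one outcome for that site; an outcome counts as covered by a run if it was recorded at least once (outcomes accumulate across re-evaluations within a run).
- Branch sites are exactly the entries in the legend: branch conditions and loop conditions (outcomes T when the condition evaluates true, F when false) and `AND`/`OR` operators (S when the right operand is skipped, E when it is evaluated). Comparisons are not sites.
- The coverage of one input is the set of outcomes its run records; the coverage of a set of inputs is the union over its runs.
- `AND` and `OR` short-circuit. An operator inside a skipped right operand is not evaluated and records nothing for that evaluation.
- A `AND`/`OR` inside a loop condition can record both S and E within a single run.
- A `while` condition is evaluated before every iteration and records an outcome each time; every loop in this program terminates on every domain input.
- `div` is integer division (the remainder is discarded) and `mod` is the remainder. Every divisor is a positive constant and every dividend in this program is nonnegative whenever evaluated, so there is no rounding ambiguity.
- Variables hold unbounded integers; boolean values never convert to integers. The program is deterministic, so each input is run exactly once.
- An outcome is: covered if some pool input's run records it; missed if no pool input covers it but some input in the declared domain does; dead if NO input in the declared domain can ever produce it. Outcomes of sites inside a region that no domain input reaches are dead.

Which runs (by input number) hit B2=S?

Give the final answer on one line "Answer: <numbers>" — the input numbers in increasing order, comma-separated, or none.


input #1 (a=4, d=0, k=3): hits B2=S
input #2 (a=1, d=0, k=3): hits B2=S
input #3 (a=1, d=-2, k=6): never hits B2=S
input #4 (a=3, d=0, k=5): never hits B2=S
input #5 (a=1, d=-1, k=5): never hits B2=S
input #6 (a=3, d=-2, k=3): hits B2=S
input #7 (a=1, d=0, k=4): hits B2=S
input #8 (a=1, d=-1, k=3): hits B2=S
input #9 (a=1, d=0, k=2): hits B2=S
input #10 (a=1, d=2, k=3): hits B2=S
Answer: 1, 2, 6, 7, 8, 9, 10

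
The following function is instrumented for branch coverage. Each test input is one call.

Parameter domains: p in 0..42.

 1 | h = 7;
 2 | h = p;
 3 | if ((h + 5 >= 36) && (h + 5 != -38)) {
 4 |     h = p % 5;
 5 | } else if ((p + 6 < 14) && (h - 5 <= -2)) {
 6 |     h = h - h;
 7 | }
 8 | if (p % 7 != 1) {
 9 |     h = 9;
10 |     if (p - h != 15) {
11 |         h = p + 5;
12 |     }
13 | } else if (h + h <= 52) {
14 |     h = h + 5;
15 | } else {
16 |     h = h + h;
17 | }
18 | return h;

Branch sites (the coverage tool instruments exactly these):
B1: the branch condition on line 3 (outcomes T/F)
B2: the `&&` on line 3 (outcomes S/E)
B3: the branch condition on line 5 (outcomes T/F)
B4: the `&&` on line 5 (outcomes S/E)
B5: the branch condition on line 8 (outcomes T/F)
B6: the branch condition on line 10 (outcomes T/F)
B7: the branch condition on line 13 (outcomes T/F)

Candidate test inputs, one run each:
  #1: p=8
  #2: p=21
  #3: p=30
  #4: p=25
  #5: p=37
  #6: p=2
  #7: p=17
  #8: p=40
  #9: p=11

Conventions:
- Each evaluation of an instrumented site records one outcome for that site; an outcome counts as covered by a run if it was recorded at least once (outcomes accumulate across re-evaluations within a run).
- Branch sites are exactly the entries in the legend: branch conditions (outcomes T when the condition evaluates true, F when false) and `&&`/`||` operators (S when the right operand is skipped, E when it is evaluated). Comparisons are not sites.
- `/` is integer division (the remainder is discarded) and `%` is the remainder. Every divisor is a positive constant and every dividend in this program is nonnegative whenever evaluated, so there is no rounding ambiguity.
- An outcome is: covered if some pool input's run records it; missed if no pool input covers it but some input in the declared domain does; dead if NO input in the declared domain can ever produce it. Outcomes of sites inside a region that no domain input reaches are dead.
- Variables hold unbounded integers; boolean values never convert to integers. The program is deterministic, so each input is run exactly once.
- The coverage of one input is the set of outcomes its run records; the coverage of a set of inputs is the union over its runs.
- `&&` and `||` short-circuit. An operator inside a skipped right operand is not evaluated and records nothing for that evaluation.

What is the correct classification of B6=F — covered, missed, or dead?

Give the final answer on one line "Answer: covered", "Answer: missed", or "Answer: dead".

no pool input records B6=F
but domain input (p=24) does record it -> reachable, so missed

Answer: missed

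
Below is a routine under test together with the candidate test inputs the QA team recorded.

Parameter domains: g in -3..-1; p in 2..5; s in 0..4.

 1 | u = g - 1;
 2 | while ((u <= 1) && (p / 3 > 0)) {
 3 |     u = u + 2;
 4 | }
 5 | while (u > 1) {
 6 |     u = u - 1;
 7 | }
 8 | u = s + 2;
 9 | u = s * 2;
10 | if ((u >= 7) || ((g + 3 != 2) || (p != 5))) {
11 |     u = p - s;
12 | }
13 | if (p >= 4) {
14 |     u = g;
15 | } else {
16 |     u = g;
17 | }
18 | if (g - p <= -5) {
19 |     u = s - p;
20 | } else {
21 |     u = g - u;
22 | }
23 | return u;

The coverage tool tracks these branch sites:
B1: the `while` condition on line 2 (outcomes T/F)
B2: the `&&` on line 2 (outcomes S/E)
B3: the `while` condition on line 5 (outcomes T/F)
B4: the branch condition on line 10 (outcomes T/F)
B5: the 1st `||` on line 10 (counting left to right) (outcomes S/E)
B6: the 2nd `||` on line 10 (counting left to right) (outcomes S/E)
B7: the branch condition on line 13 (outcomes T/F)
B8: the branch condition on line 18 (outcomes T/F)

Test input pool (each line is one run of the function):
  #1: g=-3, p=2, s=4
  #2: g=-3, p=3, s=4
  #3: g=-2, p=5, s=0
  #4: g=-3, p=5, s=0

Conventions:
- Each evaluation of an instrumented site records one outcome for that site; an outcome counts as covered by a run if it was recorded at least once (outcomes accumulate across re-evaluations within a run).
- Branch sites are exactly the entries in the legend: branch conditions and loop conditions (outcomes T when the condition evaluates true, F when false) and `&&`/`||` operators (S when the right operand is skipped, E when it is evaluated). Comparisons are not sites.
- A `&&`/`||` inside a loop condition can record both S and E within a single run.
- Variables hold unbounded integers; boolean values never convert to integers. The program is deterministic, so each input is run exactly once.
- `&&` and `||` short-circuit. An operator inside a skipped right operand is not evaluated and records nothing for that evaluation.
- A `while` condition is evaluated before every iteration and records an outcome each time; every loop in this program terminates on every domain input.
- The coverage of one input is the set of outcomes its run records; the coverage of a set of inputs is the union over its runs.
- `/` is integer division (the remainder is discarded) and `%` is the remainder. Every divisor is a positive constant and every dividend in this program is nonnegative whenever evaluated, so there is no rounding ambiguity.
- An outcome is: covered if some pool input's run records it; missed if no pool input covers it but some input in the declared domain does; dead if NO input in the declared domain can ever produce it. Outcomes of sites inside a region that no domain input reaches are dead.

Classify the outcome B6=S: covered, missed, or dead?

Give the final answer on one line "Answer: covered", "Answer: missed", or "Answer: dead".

B6=S is recorded by pool input(s) 3, 4 -> covered

Answer: covered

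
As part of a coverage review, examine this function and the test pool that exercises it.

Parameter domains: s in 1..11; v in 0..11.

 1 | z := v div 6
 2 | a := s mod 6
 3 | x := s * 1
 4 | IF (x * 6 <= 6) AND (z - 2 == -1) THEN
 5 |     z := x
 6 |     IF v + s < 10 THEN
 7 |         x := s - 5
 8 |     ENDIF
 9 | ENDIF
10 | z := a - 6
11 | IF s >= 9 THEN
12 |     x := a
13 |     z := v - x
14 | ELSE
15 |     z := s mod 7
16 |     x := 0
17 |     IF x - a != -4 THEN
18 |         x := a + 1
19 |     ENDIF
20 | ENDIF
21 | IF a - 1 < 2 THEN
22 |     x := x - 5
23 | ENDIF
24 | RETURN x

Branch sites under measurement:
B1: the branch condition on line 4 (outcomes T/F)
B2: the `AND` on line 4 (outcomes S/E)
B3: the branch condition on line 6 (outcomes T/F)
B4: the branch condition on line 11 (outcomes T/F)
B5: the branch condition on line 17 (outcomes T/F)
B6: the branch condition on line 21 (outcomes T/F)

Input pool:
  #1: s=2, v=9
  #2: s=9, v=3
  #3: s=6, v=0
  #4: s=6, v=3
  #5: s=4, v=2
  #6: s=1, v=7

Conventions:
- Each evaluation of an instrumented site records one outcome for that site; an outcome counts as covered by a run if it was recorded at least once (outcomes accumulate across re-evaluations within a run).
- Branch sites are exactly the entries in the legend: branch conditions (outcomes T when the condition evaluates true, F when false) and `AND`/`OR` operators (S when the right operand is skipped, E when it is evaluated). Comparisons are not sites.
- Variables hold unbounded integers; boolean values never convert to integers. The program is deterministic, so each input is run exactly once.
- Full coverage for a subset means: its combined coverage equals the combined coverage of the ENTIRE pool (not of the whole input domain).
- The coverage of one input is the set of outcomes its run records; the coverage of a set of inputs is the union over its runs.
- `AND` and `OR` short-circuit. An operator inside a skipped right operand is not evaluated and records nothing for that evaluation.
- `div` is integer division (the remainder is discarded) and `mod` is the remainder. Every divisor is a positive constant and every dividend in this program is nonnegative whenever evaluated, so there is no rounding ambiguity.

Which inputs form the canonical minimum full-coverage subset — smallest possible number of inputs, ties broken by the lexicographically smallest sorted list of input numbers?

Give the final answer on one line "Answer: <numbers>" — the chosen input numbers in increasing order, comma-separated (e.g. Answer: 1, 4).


#1 (s=2, v=9) -> B2->S, B1->F, B4->F, B5->T, B6->T; covered: B1=F, B2=S, B4=F, B5=T, B6=T
#2 (s=9, v=3) -> B2->S, B1->F, B4->T, B6->F; covered: B1=F, B2=S, B4=T, B6=F
#3 (s=6, v=0) -> B2->S, B1->F, B4->F, B5->T, B6->T; covered: B1=F, B2=S, B4=F, B5=T, B6=T
#4 (s=6, v=3) -> B2->S, B1->F, B4->F, B5->T, B6->T; covered: B1=F, B2=S, B4=F, B5=T, B6=T
#5 (s=4, v=2) -> B2->S, B1->F, B4->F, B5->F, B6->F; covered: B1=F, B2=S, B4=F, B5=F, B6=F
#6 (s=1, v=7) -> B2->E, B1->T, B3->T, B4->F, B5->T, B6->T; covered: B1=T, B2=E, B3=T, B4=F, B5=T, B6=T
the full pool covers 11 outcomes: B1=T, B1=F, B2=S, B2=E, B3=T, B4=T, B4=F, B5=T, B5=F, B6=T, B6=F
no size-1 subset reaches all 11 outcomes (best union: 6/11)
no size-2 subset reaches all 11 outcomes (best union: 10/11)
inputs {2, 5, 6} (size 3) cover everything; no size-3 subset with a lexicographically smaller index list covers all 11
Answer: 2, 5, 6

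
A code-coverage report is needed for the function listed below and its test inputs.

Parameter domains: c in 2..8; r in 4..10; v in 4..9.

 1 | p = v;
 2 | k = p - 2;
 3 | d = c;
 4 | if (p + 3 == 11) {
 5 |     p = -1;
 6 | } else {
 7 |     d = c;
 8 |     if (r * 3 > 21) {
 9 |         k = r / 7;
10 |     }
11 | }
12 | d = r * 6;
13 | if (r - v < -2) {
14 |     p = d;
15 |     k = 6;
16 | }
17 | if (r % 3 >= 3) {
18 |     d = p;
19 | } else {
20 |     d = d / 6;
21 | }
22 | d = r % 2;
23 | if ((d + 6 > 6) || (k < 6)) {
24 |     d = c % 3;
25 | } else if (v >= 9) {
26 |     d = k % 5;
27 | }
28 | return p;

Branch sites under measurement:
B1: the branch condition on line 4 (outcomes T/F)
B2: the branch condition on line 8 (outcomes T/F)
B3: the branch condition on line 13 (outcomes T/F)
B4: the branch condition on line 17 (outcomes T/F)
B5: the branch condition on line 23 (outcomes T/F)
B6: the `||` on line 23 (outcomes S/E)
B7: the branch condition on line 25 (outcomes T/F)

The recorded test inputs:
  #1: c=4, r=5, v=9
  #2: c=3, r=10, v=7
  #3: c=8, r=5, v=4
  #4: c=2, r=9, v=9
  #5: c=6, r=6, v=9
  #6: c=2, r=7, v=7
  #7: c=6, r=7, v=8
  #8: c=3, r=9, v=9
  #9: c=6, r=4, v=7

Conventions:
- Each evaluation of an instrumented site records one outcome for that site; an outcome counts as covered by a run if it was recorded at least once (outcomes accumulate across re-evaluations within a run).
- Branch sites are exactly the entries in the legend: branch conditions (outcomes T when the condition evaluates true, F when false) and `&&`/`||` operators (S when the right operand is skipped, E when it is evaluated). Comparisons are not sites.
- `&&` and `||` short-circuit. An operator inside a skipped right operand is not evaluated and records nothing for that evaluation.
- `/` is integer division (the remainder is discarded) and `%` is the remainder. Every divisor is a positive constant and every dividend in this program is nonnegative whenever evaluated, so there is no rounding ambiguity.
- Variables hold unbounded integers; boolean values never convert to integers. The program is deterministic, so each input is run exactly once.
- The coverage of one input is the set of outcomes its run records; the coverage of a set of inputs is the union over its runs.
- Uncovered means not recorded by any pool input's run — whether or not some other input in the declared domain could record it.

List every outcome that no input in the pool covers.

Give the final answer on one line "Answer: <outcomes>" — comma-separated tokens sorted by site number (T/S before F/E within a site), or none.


test 1 (c=4, r=5, v=9) fires B1->F, B2->F, B3->T, B4->F, B6->S, B5->T; hits B1=F, B2=F, B3=T, B4=F, B5=T, B6=S
test 2 (c=3, r=10, v=7) fires B1->F, B2->T, B3->F, B4->F, B6->E, B5->T; hits B1=F, B2=T, B3=F, B4=F, B5=T, B6=E
test 3 (c=8, r=5, v=4) fires B1->F, B2->F, B3->F, B4->F, B6->S, B5->T; hits B1=F, B2=F, B3=F, B4=F, B5=T, B6=S
test 4 (c=2, r=9, v=9) fires B1->F, B2->T, B3->F, B4->F, B6->S, B5->T; hits B1=F, B2=T, B3=F, B4=F, B5=T, B6=S
test 5 (c=6, r=6, v=9) fires B1->F, B2->F, B3->T, B4->F, B6->E, B5->F, B7->T; hits B1=F, B2=F, B3=T, B4=F, B5=F, B6=E, B7=T
test 6 (c=2, r=7, v=7) fires B1->F, B2->F, B3->F, B4->F, B6->S, B5->T; hits B1=F, B2=F, B3=F, B4=F, B5=T, B6=S
test 7 (c=6, r=7, v=8) fires B1->T, B3->F, B4->F, B6->S, B5->T; hits B1=T, B3=F, B4=F, B5=T, B6=S
test 8 (c=3, r=9, v=9) fires B1->F, B2->T, B3->F, B4->F, B6->S, B5->T; hits B1=F, B2=T, B3=F, B4=F, B5=T, B6=S
test 9 (c=6, r=4, v=7) fires B1->F, B2->F, B3->T, B4->F, B6->E, B5->F, B7->F; hits B1=F, B2=F, B3=T, B4=F, B5=F, B6=E, B7=F
union over the pool: B1=T, B1=F, B2=T, B2=F, B3=T, B3=F, B4=F, B5=T, B5=F, B6=S, B6=E, B7=T, B7=F
uncovered (1 of 14): B4=T
Answer: B4=T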